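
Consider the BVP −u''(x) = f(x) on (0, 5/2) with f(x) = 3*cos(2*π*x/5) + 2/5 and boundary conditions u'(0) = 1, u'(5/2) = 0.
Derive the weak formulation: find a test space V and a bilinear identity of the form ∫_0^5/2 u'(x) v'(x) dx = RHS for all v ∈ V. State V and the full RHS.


V = H^1(0, 5/2) (v unrestricted at boundary; u is determined up to an additive constant); weak form: ∫_0^5/2 u'v' dx = ∫_0^5/2 (3*cos(2*π*x/5) + 2/5) v dx − v(0) for all v ∈ V.

Multiply both sides by a test function v and integrate from 0 to 5/2:
  ∫_0^5/2 −u''(x) v(x) dx = ∫_0^5/2 f(x) v(x) dx.
Integrate the LHS by parts once:
  ∫_0^5/2 −u'' v dx = −[u'(x) v(x)]_0^5/2 + ∫_0^5/2 u'(x) v'(x) dx.
Thus ∫_0^5/2 u'(x) v'(x) dx = ∫_0^5/2 f(x) v(x) dx + [u'(x) v(x)]_0^5/2.
Choose V so that boundary terms are either known or forced to vanish.
u has inhomogeneous Neumann u'(0) = 1, u'(5/2) = 0. [u' v]_0^5/2 = (0)·v(5/2) − (1)·v(0) = − v(0). Take V = H^1(0, 5/2); boundary term becomes part of RHS.
Weak formulation: find u (satisfying any essential BC) such that ∫_0^5/2 u'(x) v'(x) dx = ∫_0^5/2 f v dx − v(0) for all v ∈ V (Neumann data are natural BCs: they enter the RHS as boundary terms).
Substituting f(x) = 3*cos(2*π*x/5) + 2/5, the right-hand side is ∫_0^5/2 (3*cos(2*π*x/5) + 2/5) v dx − v(0).
Compatibility check (pure Neumann): taking v ≡ 1 ∈ V gives 0 = ∫_0^5/2 f dx + (0) − (1), i.e. ∫_0^5/2 f dx must equal u'(0) − u'(5/2) = 1. Indeed ∫_0^5/2 (3*cos(2*π*x/5) + 2/5) dx = 1, so the data are compatible. The solution is then unique only up to an additive constant (fix it e.g. by requiring ∫_0^5/2 u dx = 0).


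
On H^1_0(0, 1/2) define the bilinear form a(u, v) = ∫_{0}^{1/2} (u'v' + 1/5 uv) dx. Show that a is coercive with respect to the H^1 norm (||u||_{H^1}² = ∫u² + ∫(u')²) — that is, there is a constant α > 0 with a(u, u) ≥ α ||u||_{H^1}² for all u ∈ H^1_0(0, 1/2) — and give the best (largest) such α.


α = (1 + 20*π^2)/(5*(1 + 4*π^2))

Coercivity of a(·,·) on H^1_0(0, 1/2) means a(u, u) ≥ α ||u||_{H^1}² for every u ∈ H^1_0.
The interval has length L = 1/2, and Poincaré/coercivity depend only on L. Here a(u, u) = ∫(u')² + (1/5)·∫u².
Here 0 < c = 1/5 < 1. The condition a(u,u) ≥ α||u||_{H^1}² reads (1−α)∫(u')² ≥ (α−c)∫u². Any admissible α is ≤ 1 (rapidly oscillating u have ∫u²/∫(u')² → 0), and α = 1 would force 0 ≥ (1−c)∫u², impossible since c < 1; so 1−α > 0. By the sharp Poincaré inequality on H^1_0 of an interval of length L, ∫(u')² ≥ (π/L)²∫u² with equality for the first sine mode sin(π(x−x₀)/L) (x₀ the left endpoint), so the inequality holds for all u iff (1−α)(π/L)² ≥ α − c, i.e. α ≤ ((π/L)² + c)/((π/L)² + 1) = (1 + c(L/π)²)/(1 + (L/π)²). With (π/L)² = 4*π^2 and c = 1/5, the largest admissible constant is α = ((π/L)² + c)/((π/L)² + 1).
Simplifying, α = (1 + 20*π^2)/(5*(1 + 4*π^2)).


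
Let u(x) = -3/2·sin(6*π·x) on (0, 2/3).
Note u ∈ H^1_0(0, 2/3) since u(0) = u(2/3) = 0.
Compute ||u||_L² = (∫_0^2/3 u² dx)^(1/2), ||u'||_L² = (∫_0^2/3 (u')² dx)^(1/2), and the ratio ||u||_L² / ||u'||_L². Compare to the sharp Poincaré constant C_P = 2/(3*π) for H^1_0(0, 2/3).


||u||_L² / ||u'||_L² = 1/(6*π) < C_P = 2/(3*π).

u(x) = -3/2·sin(6*π·x), so u'(x) = -9*π*cos(6*π*x).
Writing u(x) = A·sin(kπx/L) with A = -3/2 and k = 4, use ∫_0^L sin²(kπx/L) dx = L/2 and ∫_0^L cos²(kπx/L) dx = L/2.
u² = 9/4·sin²(6*π·x) and (u')² = 81*π^2·cos²(6*π·x), and each of sin², cos² integrates to L/2 = 1/3 over (0, 2/3).
∫_0^2/3 u² dx = 3/4, so ||u||_L² = sqrt(3)/2.
∫_0^2/3 (u')² dx = 27*π^2, so ||u'||_L² = 3*sqrt(3)*π.
Ratio ||u||_L² / ||u'||_L² = 1/(6*π).
Sharp Poincaré constant on H^1_0(0, 2/3) is C_P = L/π = 2/(3*π), achieved by sin(3*π/2·x).
This is the k = 4 harmonic; the ratio L/(kπ) is strictly less than C_P = L/π, consistent with the sharp inequality ||u||_L² ≤ C_P ||u'||_L².


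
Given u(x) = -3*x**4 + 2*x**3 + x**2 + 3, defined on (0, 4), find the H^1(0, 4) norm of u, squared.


||u||_{H^1}^2 = 13903468/35

The H^1 norm (squared) on an interval (0, L) is
  ||u||_{H^1}^2 = ∫_0^L u(x)^2 dx + ∫_0^L u'(x)^2 dx.
Compute u'(x) = -12*x**3 + 6*x**2 + 2*x.
Then u(x)^2 = 9*x**8 - 12*x**7 - 2*x**6 + 4*x**5 - 17*x**4 + 12*x**3 + 6*x**2 + 9 and u'(x)^2 = 144*x**6 - 144*x**5 - 12*x**4 + 24*x**3 + 4*x**2.
Integrate each monomial from 0 to 4 using ∫_0^4 c·x^n dx = c·4^(n+1)/(n+1):
  ∫_0^4 u(x)^2 dx = ∫_0^4 (9*x^8 - 12*x^7 - 2*x^6 + 4*x^5 - 17*x^4 + 12*x^3 + 6*x^2 + 9) dx. Term by term:
    ∫_0^4 9*x^8 dx = 262144;  ∫_0^4 -12*x^7 dx = -98304;  ∫_0^4 -2*x^6 dx = -32768/7;
    ∫_0^4 4*x^5 dx = 8192/3;  ∫_0^4 -17*x^4 dx = -17408/5;  ∫_0^4 12*x^3 dx = 768;
    ∫_0^4 6*x^2 dx = 128;  ∫_0^4 9 dx = 36.
  Sum: 262144 − 98304 − 32768/7 + 8192/3 − 17408/5 + 768 + 128 + 36 = 16730692/105.
  ∫_0^4 u'(x)^2 dx = ∫_0^4 (144*x^6 - 144*x^5 - 12*x^4 + 24*x^3 + 4*x^2) dx. Term by term:
    ∫_0^4 144*x^6 dx = 2359296/7;  ∫_0^4 -144*x^5 dx = -98304;  ∫_0^4 -12*x^4 dx = -12288/5;
    ∫_0^4 24*x^3 dx = 1536;  ∫_0^4 4*x^2 dx = 256/3.
  Sum: 2359296/7 − 98304 − 12288/5 + 1536 + 256/3 = 24979712/105.
Adding: ||u||_{H^1}^2 = 16730692/105 + 24979712/105 = 13903468/35.


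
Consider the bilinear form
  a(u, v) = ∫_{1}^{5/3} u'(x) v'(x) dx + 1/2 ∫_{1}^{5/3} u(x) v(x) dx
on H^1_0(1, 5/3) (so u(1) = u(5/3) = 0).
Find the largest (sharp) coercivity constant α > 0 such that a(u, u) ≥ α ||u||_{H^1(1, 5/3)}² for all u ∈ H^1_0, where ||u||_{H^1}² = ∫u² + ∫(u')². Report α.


α = (2 + 9*π^2)/(4 + 9*π^2)

Coercivity of a(·,·) on H^1_0(1, 5/3) means a(u, u) ≥ α ||u||_{H^1}² for every u ∈ H^1_0.
The interval has length L = 2/3, and Poincaré/coercivity depend only on L. Here a(u, u) = ∫(u')² + (1/2)·∫u².
Here 0 < c = 1/2 < 1. The condition a(u,u) ≥ α||u||_{H^1}² reads (1−α)∫(u')² ≥ (α−c)∫u². Any admissible α is ≤ 1 (rapidly oscillating u have ∫u²/∫(u')² → 0), and α = 1 would force 0 ≥ (1−c)∫u², impossible since c < 1; so 1−α > 0. By the sharp Poincaré inequality on H^1_0 of an interval of length L, ∫(u')² ≥ (π/L)²∫u² with equality for the first sine mode sin(π(x−x₀)/L) (x₀ the left endpoint), so the inequality holds for all u iff (1−α)(π/L)² ≥ α − c, i.e. α ≤ ((π/L)² + c)/((π/L)² + 1) = (1 + c(L/π)²)/(1 + (L/π)²). With (π/L)² = 9*π^2/4 and c = 1/2, the largest admissible constant is α = ((π/L)² + c)/((π/L)² + 1).
Simplifying, α = (2 + 9*π^2)/(4 + 9*π^2).


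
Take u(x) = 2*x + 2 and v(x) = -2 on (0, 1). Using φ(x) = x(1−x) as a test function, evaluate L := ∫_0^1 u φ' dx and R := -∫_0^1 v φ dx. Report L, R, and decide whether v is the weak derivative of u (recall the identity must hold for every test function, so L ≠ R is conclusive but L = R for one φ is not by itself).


LHS = -1/3, RHS = 1/3. No, v is not the weak derivative of u.

u(x) = 2*x + 2, classical derivative u'(x) = 2.
φ(x) = x(1−x), so φ'(x) = 1 - 2*x.
Note φ(0) = φ(1) = 0, so the boundary term u·φ vanishes.
LHS = ∫_0^1 u(x) φ'(x) dx = ∫_0^1 (-4*x^2 - 2*x + 2) dx. Term by term:
  ∫_0^1 -4*x^2 dx = -4/3;  ∫_0^1 -2*x dx = -1;  ∫_0^1 2 dx = 2.
Sum: -4/3 − 1 + 2 = -1/3.
So LHS = -1/3.
∫_0^1 v(x) φ(x) dx = ∫_0^1 (2*x^2 - 2*x) dx. Term by term:
  ∫_0^1 2*x^2 dx = 2/3;  ∫_0^1 -2*x dx = -1.
Sum: 2/3 − 1 = -1/3.
So RHS = -∫_0^1 v(x) φ(x) dx = 1/3.
LHS − RHS = -2/3 ≠ 0, so the identity fails.
(For a valid weak derivative the identity must hold for EVERY test function, in particular this one. The failure shows v is NOT the weak derivative of u.)
Correct weak derivative would be u'(x) = 2.


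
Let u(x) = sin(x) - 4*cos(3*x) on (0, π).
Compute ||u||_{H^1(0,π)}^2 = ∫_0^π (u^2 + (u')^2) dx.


||u||_{H^1(0,π)}^2 = 81*π

u'(x) = 12*sin(3*x) + cos(x).
Expand u² and (u')² and integrate term by term on (0, π), using: for integers n ≥ 1, ∫_0^π sin²(nx) dx = ∫_0^π cos²(nx) dx = π/2; for n ≠ n', ∫_0^π sin(nx)sin(n'x) dx = ∫_0^π cos(nx)cos(n'x) dx = 0; and by product-to-sum, ∫_0^π sin(nx)cos(n'x) dx = ½∫_0^π [sin((n+n')x) + sin((n−n')x)] dx, which is 0 when n+n' is even and 2n/(n²−n'²) when n+n' is odd (it need not vanish on (0, π)).
  u² squared terms: (-4)²·∫cos(3x)² dx = 16·π/2 = 8*π;  (1)²·∫sin(x)² dx = 1·π/2 = π/2.
  u² cross terms: 2·(-4)·(1)·∫cos(3x)·sin(x) dx = -8·(0) = 0.
  So ∫_0^π u² dx = 8*π + π/2 + 0 = 17*π/2.
  (u')² squared terms: (12)²·∫sin(3x)² dx = 144·π/2 = 72*π;  (1)²·∫cos(x)² dx = 1·π/2 = π/2.
  (u')² cross terms: 2·(12)·(1)·∫sin(3x)·cos(x) dx = 24·(0) = 0.
  So ∫_0^π (u')² dx = 72*π + π/2 + 0 = 145*π/2.
||u||_{H^1}^2 = (17*π/2) + (145*π/2) = 81*π.


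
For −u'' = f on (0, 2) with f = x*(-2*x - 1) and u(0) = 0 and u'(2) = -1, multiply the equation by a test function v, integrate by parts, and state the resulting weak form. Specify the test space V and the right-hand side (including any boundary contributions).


V = {v ∈ H^1(0, 2) : v(0) = 0} (test functions vanish at x = 0 where u is specified); weak form: ∫_0^2 u'v' dx = ∫_0^2 (x*(-2*x - 1)) v dx − v(2) for all v ∈ V.

Multiply both sides by a test function v and integrate from 0 to 2:
  ∫_0^2 −u''(x) v(x) dx = ∫_0^2 f(x) v(x) dx.
Integrate the LHS by parts once:
  ∫_0^2 −u'' v dx = −[u'(x) v(x)]_0^2 + ∫_0^2 u'(x) v'(x) dx.
Thus ∫_0^2 u'(x) v'(x) dx = ∫_0^2 f(x) v(x) dx + [u'(x) v(x)]_0^2.
Choose V so that boundary terms are either known or forced to vanish.
Mixed BC: u(0) = 0 (Dirichlet) and u'(2) = -1 (Neumann). Define V = {v ∈ H^1(0, 2) : v(0) = 0}. Then [u' v]_0^2 = u'(2)·v(2) − u'(0)·0 = − v(2).
Weak formulation: find u (satisfying any essential BC) such that ∫_0^2 u'(x) v'(x) dx = ∫_0^2 f v dx − v(2) for all v ∈ V (Dirichlet at 0 absorbed into V; Neumann datum at x = 2 contributes the boundary term).
Substituting f(x) = x*(-2*x - 1), the right-hand side is ∫_0^2 (x*(-2*x - 1)) v dx − v(2).


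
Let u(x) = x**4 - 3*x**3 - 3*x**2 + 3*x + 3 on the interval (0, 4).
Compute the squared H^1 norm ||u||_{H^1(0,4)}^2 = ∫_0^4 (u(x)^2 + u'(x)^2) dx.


||u||_{H^1}^2 = 209032/63

The H^1 norm (squared) on an interval (0, L) is
  ||u||_{H^1}^2 = ∫_0^L u(x)^2 dx + ∫_0^L u'(x)^2 dx.
Compute u'(x) = 4*x**3 - 9*x**2 - 6*x + 3.
Then u(x)^2 = x**8 - 6*x**7 + 3*x**6 + 24*x**5 - 3*x**4 - 36*x**3 - 9*x**2 + 18*x + 9 and u'(x)^2 = 16*x**6 - 72*x**5 + 33*x**4 + 132*x**3 - 18*x**2 - 36*x + 9.
Integrate each monomial from 0 to 4 using ∫_0^4 c·x^n dx = c·4^(n+1)/(n+1):
  ∫_0^4 u(x)^2 dx = ∫_0^4 (x^8 - 6*x^7 + 3*x^6 + 24*x^5 - 3*x^4 - 36*x^3 - 9*x^2 + 18*x + 9) dx. Term by term:
    ∫_0^4 x^8 dx = 262144/9;  ∫_0^4 -6*x^7 dx = -49152;  ∫_0^4 3*x^6 dx = 49152/7;
    ∫_0^4 24*x^5 dx = 16384;  ∫_0^4 -3*x^4 dx = -3072/5;  ∫_0^4 -36*x^3 dx = -2304;
    ∫_0^4 -9*x^2 dx = -192;  ∫_0^4 18*x dx = 144;  ∫_0^4 9 dx = 36.
  Sum: 262144/9 − 49152 + 49152/7 + 16384 − 3072/5 − 2304 − 192 + 144 + 36 = 141884/315.
  ∫_0^4 u'(x)^2 dx = ∫_0^4 (16*x^6 - 72*x^5 + 33*x^4 + 132*x^3 - 18*x^2 - 36*x + 9) dx. Term by term:
    ∫_0^4 16*x^6 dx = 262144/7;  ∫_0^4 -72*x^5 dx = -49152;  ∫_0^4 33*x^4 dx = 33792/5;
    ∫_0^4 132*x^3 dx = 8448;  ∫_0^4 -18*x^2 dx = -384;  ∫_0^4 -36*x dx = -288;
    ∫_0^4 9 dx = 36.
  Sum: 262144/7 − 49152 + 33792/5 + 8448 − 384 − 288 + 36 = 100364/35.
Adding: ||u||_{H^1}^2 = 141884/315 + 100364/35 = 209032/63.


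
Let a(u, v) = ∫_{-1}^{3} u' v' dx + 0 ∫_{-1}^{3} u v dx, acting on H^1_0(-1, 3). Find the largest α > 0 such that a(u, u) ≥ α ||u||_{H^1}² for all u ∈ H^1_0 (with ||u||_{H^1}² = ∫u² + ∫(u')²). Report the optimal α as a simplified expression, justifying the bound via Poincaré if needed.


α = π^2/(π^2 + 16)

Coercivity of a(·,·) on H^1_0(-1, 3) means a(u, u) ≥ α ||u||_{H^1}² for every u ∈ H^1_0.
The interval has length L = 4, and Poincaré/coercivity depend only on L. Here a(u, u) = ∫(u')² + (0)·∫u².
Here c = 0, so a(u,u) = ∫(u')² alone. The condition a(u,u) ≥ α||u||_{H^1}² reads (1−α)∫(u')² ≥ (α−c)∫u². Any admissible α is ≤ 1 (rapidly oscillating u have ∫u²/∫(u')² → 0), and α = 1 would force 0 ≥ (1−c)∫u², impossible since c < 1; so 1−α > 0. By the sharp Poincaré inequality on H^1_0 of an interval of length L, ∫(u')² ≥ (π/L)²∫u² with equality for the first sine mode sin(π(x−x₀)/L) (x₀ the left endpoint), so the inequality holds for all u iff (1−α)(π/L)² ≥ α − c, i.e. α ≤ ((π/L)² + c)/((π/L)² + 1) = (1 + c(L/π)²)/(1 + (L/π)²). (Direct route, valid since c ≤ 0: Poincaré gives c∫u² ≥ c(L/π)²∫(u')², so a(u,u) ≥ (1 + c(L/π)²)∫(u')², while ||u||_{H^1}² ≤ (1 + (L/π)²)∫(u')²; dividing yields the same α.) With (π/L)² = π^2/16 and c = 0, the largest admissible constant is α = ((π/L)² + c)/((π/L)² + 1).
Simplifying, α = π^2/(π^2 + 16).


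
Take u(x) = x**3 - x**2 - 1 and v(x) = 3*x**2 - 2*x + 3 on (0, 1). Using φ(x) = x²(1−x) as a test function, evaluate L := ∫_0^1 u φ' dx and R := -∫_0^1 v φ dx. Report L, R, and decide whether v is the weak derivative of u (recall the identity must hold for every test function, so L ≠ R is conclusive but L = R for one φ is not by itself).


LHS = 0, RHS = -1/4. No, v is not the weak derivative of u.

u(x) = x**3 - x**2 - 1, classical derivative u'(x) = 3*x**2 - 2*x.
φ(x) = x²(1−x), so φ'(x) = x*(2 - 3*x).
Note φ(0) = φ(1) = 0, so the boundary term u·φ vanishes.
LHS = ∫_0^1 u(x) φ'(x) dx = ∫_0^1 (-3*x^5 + 5*x^4 - 2*x^3 + 3*x^2 - 2*x) dx. Term by term:
  ∫_0^1 -3*x^5 dx = -1/2;  ∫_0^1 5*x^4 dx = 1;  ∫_0^1 -2*x^3 dx = -1/2;
  ∫_0^1 3*x^2 dx = 1;  ∫_0^1 -2*x dx = -1.
Sum: -1/2 + 1 − 1/2 + 1 − 1 = 0.
So LHS = 0.
∫_0^1 v(x) φ(x) dx = ∫_0^1 (-3*x^5 + 5*x^4 - 5*x^3 + 3*x^2) dx. Term by term:
  ∫_0^1 -3*x^5 dx = -1/2;  ∫_0^1 5*x^4 dx = 1;  ∫_0^1 -5*x^3 dx = -5/4;
  ∫_0^1 3*x^2 dx = 1.
Sum: -1/2 + 1 − 5/4 + 1 = 1/4.
So RHS = -∫_0^1 v(x) φ(x) dx = -1/4.
LHS − RHS = 1/4 ≠ 0, so the identity fails.
(For a valid weak derivative the identity must hold for EVERY test function, in particular this one. The failure shows v is NOT the weak derivative of u.)
Correct weak derivative would be u'(x) = 3*x**2 - 2*x.


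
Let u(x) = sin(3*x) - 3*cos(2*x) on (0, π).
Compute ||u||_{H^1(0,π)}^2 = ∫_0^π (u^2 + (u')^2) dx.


||u||_{H^1(0,π)}^2 = -36 + 55*π/2

u'(x) = 6*sin(2*x) + 3*cos(3*x).
Expand u² and (u')² and integrate term by term on (0, π), using: for integers n ≥ 1, ∫_0^π sin²(nx) dx = ∫_0^π cos²(nx) dx = π/2; for n ≠ n', ∫_0^π sin(nx)sin(n'x) dx = ∫_0^π cos(nx)cos(n'x) dx = 0; and by product-to-sum, ∫_0^π sin(nx)cos(n'x) dx = ½∫_0^π [sin((n+n')x) + sin((n−n')x)] dx, which is 0 when n+n' is even and 2n/(n²−n'²) when n+n' is odd (it need not vanish on (0, π)).
  u² squared terms: (-3)²·∫cos(2x)² dx = 9·π/2 = 9*π/2;  (1)²·∫sin(3x)² dx = 1·π/2 = π/2.
  u² cross terms: 2·(-3)·(1)·∫cos(2x)·sin(3x) dx = -6·(6/5) = -36/5.
  So ∫_0^π u² dx = 9*π/2 + π/2 − 36/5 = -36/5 + 5*π.
  (u')² squared terms: (3)²·∫cos(3x)² dx = 9·π/2 = 9*π/2;  (6)²·∫sin(2x)² dx = 36·π/2 = 18*π.
  (u')² cross terms: 2·(3)·(6)·∫cos(3x)·sin(2x) dx = 36·(-4/5) = -144/5.
  So ∫_0^π (u')² dx = 9*π/2 + 18*π − 144/5 = -144/5 + 45*π/2.
||u||_{H^1}^2 = (-36/5 + 5*π) + (-144/5 + 45*π/2) = -36 + 55*π/2.


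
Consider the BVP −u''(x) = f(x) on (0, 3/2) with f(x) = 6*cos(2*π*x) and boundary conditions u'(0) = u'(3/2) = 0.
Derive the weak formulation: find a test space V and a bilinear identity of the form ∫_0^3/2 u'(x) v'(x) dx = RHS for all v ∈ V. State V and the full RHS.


V = H^1(0, 3/2) (no boundary constraint on v; u is determined up to an additive constant); weak form: ∫_0^3/2 u'v' dx = ∫_0^3/2 (6*cos(2*π*x)) v dx for all v ∈ V.

Multiply both sides by a test function v and integrate from 0 to 3/2:
  ∫_0^3/2 −u''(x) v(x) dx = ∫_0^3/2 f(x) v(x) dx.
Integrate the LHS by parts once:
  ∫_0^3/2 −u'' v dx = −[u'(x) v(x)]_0^3/2 + ∫_0^3/2 u'(x) v'(x) dx.
Thus ∫_0^3/2 u'(x) v'(x) dx = ∫_0^3/2 f(x) v(x) dx + [u'(x) v(x)]_0^3/2.
Choose V so that boundary terms are either known or forced to vanish.
u has homogeneous Neumann: u'(0) = u'(3/2) = 0. So [u' v]_0^3/2 = 0·v(3/2) − 0·v(0) = 0 for any v; take V = H^1(0, 3/2).
Weak formulation: find u (satisfying any essential BC) such that ∫_0^3/2 u'(x) v'(x) dx = ∫_0^3/2 f v dx for all v ∈ V (homogeneous Neumann, so boundary terms vanish).
Substituting f(x) = 6*cos(2*π*x), the right-hand side is ∫_0^3/2 (6*cos(2*π*x)) v dx.
Compatibility check (pure Neumann): taking v ≡ 1 ∈ V gives 0 = ∫_0^3/2 f dx + (0) − (0), i.e. ∫_0^3/2 f dx must equal u'(0) − u'(3/2) = 0. Indeed ∫_0^3/2 (6*cos(2*π*x)) dx = 0, so the data are compatible. The solution is then unique only up to an additive constant (fix it e.g. by requiring ∫_0^3/2 u dx = 0).


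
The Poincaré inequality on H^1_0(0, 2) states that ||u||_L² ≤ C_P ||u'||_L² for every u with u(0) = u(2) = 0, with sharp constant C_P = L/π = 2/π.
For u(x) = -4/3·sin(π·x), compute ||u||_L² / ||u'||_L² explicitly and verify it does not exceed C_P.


||u||_L² / ||u'||_L² = 1/π < C_P = 2/π.

u(x) = -4/3·sin(π·x), so u'(x) = -4*π*cos(π*x)/3.
Writing u(x) = A·sin(kπx/L) with A = -4/3 and k = 2, use ∫_0^L sin²(kπx/L) dx = L/2 and ∫_0^L cos²(kπx/L) dx = L/2.
u² = 16/9·sin²(π·x) and (u')² = 16*π^2/9·cos²(π·x), and each of sin², cos² integrates to L/2 = 1 over (0, 2).
∫_0^2 u² dx = 16/9, so ||u||_L² = 4/3.
∫_0^2 (u')² dx = 16*π^2/9, so ||u'||_L² = 4*π/3.
Ratio ||u||_L² / ||u'||_L² = 1/π.
Sharp Poincaré constant on H^1_0(0, 2) is C_P = L/π = 2/π, achieved by sin(π/2·x).
This is the k = 2 harmonic; the ratio L/(kπ) is strictly less than C_P = L/π, consistent with the sharp inequality ||u||_L² ≤ C_P ||u'||_L².


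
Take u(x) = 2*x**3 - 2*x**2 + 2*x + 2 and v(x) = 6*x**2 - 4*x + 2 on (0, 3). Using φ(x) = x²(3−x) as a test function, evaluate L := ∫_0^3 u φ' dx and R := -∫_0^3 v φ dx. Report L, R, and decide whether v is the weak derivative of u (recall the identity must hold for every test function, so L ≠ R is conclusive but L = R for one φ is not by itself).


LHS = -1107/10, RHS = -1107/10. Yes, v = u' weakly.

u(x) = 2*x**3 - 2*x**2 + 2*x + 2, classical derivative u'(x) = 6*x**2 - 4*x + 2.
φ(x) = x²(3−x), so φ'(x) = 3*x*(2 - x).
Note φ(0) = φ(3) = 0, so the boundary term u·φ vanishes.
LHS = ∫_0^3 u(x) φ'(x) dx = ∫_0^3 (-6*x^5 + 18*x^4 - 18*x^3 + 6*x^2 + 12*x) dx. Term by term:
  ∫_0^3 -6*x^5 dx = -729;  ∫_0^3 18*x^4 dx = 4374/5;  ∫_0^3 -18*x^3 dx = -729/2;
  ∫_0^3 6*x^2 dx = 54;  ∫_0^3 12*x dx = 54.
Sum: -729 + 4374/5 − 729/2 + 54 + 54 = -1107/10.
So LHS = -1107/10.
∫_0^3 v(x) φ(x) dx = ∫_0^3 (-6*x^5 + 22*x^4 - 14*x^3 + 6*x^2) dx. Term by term:
  ∫_0^3 -6*x^5 dx = -729;  ∫_0^3 22*x^4 dx = 5346/5;  ∫_0^3 -14*x^3 dx = -567/2;
  ∫_0^3 6*x^2 dx = 54.
Sum: -729 + 5346/5 − 567/2 + 54 = 1107/10.
So RHS = -∫_0^3 v(x) φ(x) dx = -1107/10.
LHS = RHS, so the identity holds for this test φ.
Moreover u is smooth here and v(x) = u'(x) = 6*x**2 - 4*x + 2 pointwise, so the identity holds for every test function. Hence v is the weak derivative of u.


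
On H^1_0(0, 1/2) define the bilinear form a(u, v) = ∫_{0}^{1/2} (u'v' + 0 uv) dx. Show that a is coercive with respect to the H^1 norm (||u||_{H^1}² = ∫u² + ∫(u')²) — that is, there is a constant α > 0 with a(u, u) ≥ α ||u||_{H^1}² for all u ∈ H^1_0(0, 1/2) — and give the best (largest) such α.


α = 4*π^2/(1 + 4*π^2)

Coercivity of a(·,·) on H^1_0(0, 1/2) means a(u, u) ≥ α ||u||_{H^1}² for every u ∈ H^1_0.
The interval has length L = 1/2, and Poincaré/coercivity depend only on L. Here a(u, u) = ∫(u')² + (0)·∫u².
Here c = 0, so a(u,u) = ∫(u')² alone. The condition a(u,u) ≥ α||u||_{H^1}² reads (1−α)∫(u')² ≥ (α−c)∫u². Any admissible α is ≤ 1 (rapidly oscillating u have ∫u²/∫(u')² → 0), and α = 1 would force 0 ≥ (1−c)∫u², impossible since c < 1; so 1−α > 0. By the sharp Poincaré inequality on H^1_0 of an interval of length L, ∫(u')² ≥ (π/L)²∫u² with equality for the first sine mode sin(π(x−x₀)/L) (x₀ the left endpoint), so the inequality holds for all u iff (1−α)(π/L)² ≥ α − c, i.e. α ≤ ((π/L)² + c)/((π/L)² + 1) = (1 + c(L/π)²)/(1 + (L/π)²). (Direct route, valid since c ≤ 0: Poincaré gives c∫u² ≥ c(L/π)²∫(u')², so a(u,u) ≥ (1 + c(L/π)²)∫(u')², while ||u||_{H^1}² ≤ (1 + (L/π)²)∫(u')²; dividing yields the same α.) With (π/L)² = 4*π^2 and c = 0, the largest admissible constant is α = ((π/L)² + c)/((π/L)² + 1).
Simplifying, α = 4*π^2/(1 + 4*π^2).


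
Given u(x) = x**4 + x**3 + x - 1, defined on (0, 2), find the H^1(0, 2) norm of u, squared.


||u||_{H^1}^2 = 254944/315

The H^1 norm (squared) on an interval (0, L) is
  ||u||_{H^1}^2 = ∫_0^L u(x)^2 dx + ∫_0^L u'(x)^2 dx.
Compute u'(x) = 4*x**3 + 3*x**2 + 1.
Then u(x)^2 = x**8 + 2*x**7 + x**6 + 2*x**5 - 2*x**3 + x**2 - 2*x + 1 and u'(x)^2 = 16*x**6 + 24*x**5 + 9*x**4 + 8*x**3 + 6*x**2 + 1.
Integrate each monomial from 0 to 2 using ∫_0^2 c·x^n dx = c·2^(n+1)/(n+1):
  ∫_0^2 u(x)^2 dx = ∫_0^2 (x^8 + 2*x^7 + x^6 + 2*x^5 - 2*x^3 + x^2 - 2*x + 1) dx. Term by term:
    ∫_0^2 x^8 dx = 512/9;  ∫_0^2 2*x^7 dx = 64;  ∫_0^2 x^6 dx = 128/7;
    ∫_0^2 2*x^5 dx = 64/3;  ∫_0^2 -2*x^3 dx = -8;  ∫_0^2 x^2 dx = 8/3;
    ∫_0^2 -2*x dx = -4;  ∫_0^2 1 dx = 2.
  Sum: 512/9 + 64 + 128/7 + 64/3 − 8 + 8/3 − 4 + 2 = 9650/63.
  ∫_0^2 u'(x)^2 dx = ∫_0^2 (16*x^6 + 24*x^5 + 9*x^4 + 8*x^3 + 6*x^2 + 1) dx. Term by term:
    ∫_0^2 16*x^6 dx = 2048/7;  ∫_0^2 24*x^5 dx = 256;  ∫_0^2 9*x^4 dx = 288/5;
    ∫_0^2 8*x^3 dx = 32;  ∫_0^2 6*x^2 dx = 16;  ∫_0^2 1 dx = 2.
  Sum: 2048/7 + 256 + 288/5 + 32 + 16 + 2 = 22966/35.
Adding: ||u||_{H^1}^2 = 9650/63 + 22966/35 = 254944/315.


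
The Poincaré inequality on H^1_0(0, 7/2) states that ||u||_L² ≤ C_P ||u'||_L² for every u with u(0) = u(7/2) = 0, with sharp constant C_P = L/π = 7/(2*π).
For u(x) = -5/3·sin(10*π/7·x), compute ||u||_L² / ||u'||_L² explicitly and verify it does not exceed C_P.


||u||_L² / ||u'||_L² = 7/(10*π) < C_P = 7/(2*π).

u(x) = -5/3·sin(10*π/7·x), so u'(x) = -50*π*cos(10*π*x/7)/21.
Writing u(x) = A·sin(kπx/L) with A = -5/3 and k = 5, use ∫_0^L sin²(kπx/L) dx = L/2 and ∫_0^L cos²(kπx/L) dx = L/2.
u² = 25/9·sin²(10*π/7·x) and (u')² = 2500*π^2/441·cos²(10*π/7·x), and each of sin², cos² integrates to L/2 = 7/4 over (0, 7/2).
∫_0^7/2 u² dx = 175/36, so ||u||_L² = 5*sqrt(7)/6.
∫_0^7/2 (u')² dx = 625*π^2/63, so ||u'||_L² = 25*sqrt(7)*π/21.
Ratio ||u||_L² / ||u'||_L² = 7/(10*π).
Sharp Poincaré constant on H^1_0(0, 7/2) is C_P = L/π = 7/(2*π), achieved by sin(2*π/7·x).
This is the k = 5 harmonic; the ratio L/(kπ) is strictly less than C_P = L/π, consistent with the sharp inequality ||u||_L² ≤ C_P ||u'||_L².


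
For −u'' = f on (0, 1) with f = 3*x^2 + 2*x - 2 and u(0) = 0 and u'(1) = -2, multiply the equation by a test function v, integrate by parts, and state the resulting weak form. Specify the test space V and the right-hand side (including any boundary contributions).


V = {v ∈ H^1(0, 1) : v(0) = 0} (test functions vanish at x = 0 where u is specified); weak form: ∫_0^1 u'v' dx = ∫_0^1 (3*x^2 + 2*x - 2) v dx − 2·v(1) for all v ∈ V.

Multiply both sides by a test function v and integrate from 0 to 1:
  ∫_0^1 −u''(x) v(x) dx = ∫_0^1 f(x) v(x) dx.
Integrate the LHS by parts once:
  ∫_0^1 −u'' v dx = −[u'(x) v(x)]_0^1 + ∫_0^1 u'(x) v'(x) dx.
Thus ∫_0^1 u'(x) v'(x) dx = ∫_0^1 f(x) v(x) dx + [u'(x) v(x)]_0^1.
Choose V so that boundary terms are either known or forced to vanish.
Mixed BC: u(0) = 0 (Dirichlet) and u'(1) = -2 (Neumann). Define V = {v ∈ H^1(0, 1) : v(0) = 0}. Then [u' v]_0^1 = u'(1)·v(1) − u'(0)·0 = − 2·v(1).
Weak formulation: find u (satisfying any essential BC) such that ∫_0^1 u'(x) v'(x) dx = ∫_0^1 f v dx − 2·v(1) for all v ∈ V (Dirichlet at 0 absorbed into V; Neumann datum at x = 1 contributes the boundary term).
Substituting f(x) = 3*x^2 + 2*x - 2, the right-hand side is ∫_0^1 (3*x^2 + 2*x - 2) v dx − 2·v(1).


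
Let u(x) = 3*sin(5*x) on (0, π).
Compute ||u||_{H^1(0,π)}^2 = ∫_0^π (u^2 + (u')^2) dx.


||u||_{H^1(0,π)}^2 = 117*π

u'(x) = 15*cos(5*x).
Expand u² and (u')² and integrate term by term on (0, π), using: for integers n ≥ 1, ∫_0^π sin²(nx) dx = ∫_0^π cos²(nx) dx = π/2; for n ≠ n', ∫_0^π sin(nx)sin(n'x) dx = ∫_0^π cos(nx)cos(n'x) dx = 0; and by product-to-sum, ∫_0^π sin(nx)cos(n'x) dx = ½∫_0^π [sin((n+n')x) + sin((n−n')x)] dx, which is 0 when n+n' is even and 2n/(n²−n'²) when n+n' is odd (it need not vanish on (0, π)).
  u² squared terms: (3)²·∫sin(5x)² dx = 9·π/2 = 9*π/2.
  So ∫_0^π u² dx = 9*π/2.
  (u')² squared terms: (15)²·∫cos(5x)² dx = 225·π/2 = 225*π/2.
  So ∫_0^π (u')² dx = 225*π/2.
||u||_{H^1}^2 = (9*π/2) + (225*π/2) = 117*π.


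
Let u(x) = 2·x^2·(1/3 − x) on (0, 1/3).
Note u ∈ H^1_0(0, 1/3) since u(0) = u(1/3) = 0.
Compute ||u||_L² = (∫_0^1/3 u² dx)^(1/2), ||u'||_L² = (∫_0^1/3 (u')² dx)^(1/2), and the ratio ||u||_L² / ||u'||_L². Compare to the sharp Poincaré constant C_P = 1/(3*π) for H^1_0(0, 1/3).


||u||_L² / ||u'||_L² = sqrt(14)/42 < C_P = 1/(3*π).

u(x) = 2·x^2·(1/3 − x), so u'(x) = 2*x*(2 - 9*x)/3.
u(x) = 2·x^2·(1/3 − x) vanishes at x = 0 and x = 1/3, so u ∈ H^1_0(0, 1/3). Differentiate via the product rule and integrate the resulting polynomials term by term.
  ∫_0^1/3 u² dx = ∫_0^1/3 (4*x^6 - 8*x^5/3 + 4*x^4/9) dx. Term by term:
    ∫_0^1/3 4*x^6 dx = 4/15309;  ∫_0^1/3 -8*x^5/3 dx = -4/6561;  ∫_0^1/3 4*x^4/9 dx = 4/10935.
  Sum: 4/15309 − 4/6561 + 4/10935 = 4/229635.
  ∫_0^1/3 (u')² dx = ∫_0^1/3 (36*x^4 - 16*x^3 + 16*x^2/9) dx. Term by term:
    ∫_0^1/3 36*x^4 dx = 4/135;  ∫_0^1/3 -16*x^3 dx = -4/81;  ∫_0^1/3 16*x^2/9 dx = 16/729.
  Sum: 4/135 − 4/81 + 16/729 = 8/3645.
∫_0^1/3 u² dx = 4/229635, so ||u||_L² = 2*sqrt(35)/2835.
∫_0^1/3 (u')² dx = 8/3645, so ||u'||_L² = 2*sqrt(10)/135.
Ratio ||u||_L² / ||u'||_L² = sqrt(14)/42.
Sharp Poincaré constant on H^1_0(0, 1/3) is C_P = L/π = 1/(3*π), achieved by sin(3*π·x).
A polynomial bump cannot attain the sharp Poincaré constant (only the first sine eigenfunction does), so the ratio is strictly less than C_P, consistent with ||u||_L² ≤ C_P ||u'||_L².


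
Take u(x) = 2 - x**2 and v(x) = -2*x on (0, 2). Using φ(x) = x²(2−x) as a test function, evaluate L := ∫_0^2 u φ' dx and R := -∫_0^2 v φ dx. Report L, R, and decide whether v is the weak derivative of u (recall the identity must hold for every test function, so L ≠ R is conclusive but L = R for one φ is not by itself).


LHS = 16/5, RHS = 16/5. Yes, v = u' weakly.

u(x) = 2 - x**2, classical derivative u'(x) = -2*x.
φ(x) = x²(2−x), so φ'(x) = x*(4 - 3*x).
Note φ(0) = φ(2) = 0, so the boundary term u·φ vanishes.
LHS = ∫_0^2 u(x) φ'(x) dx = ∫_0^2 (3*x^4 - 4*x^3 - 6*x^2 + 8*x) dx. Term by term:
  ∫_0^2 3*x^4 dx = 96/5;  ∫_0^2 -4*x^3 dx = -16;  ∫_0^2 -6*x^2 dx = -16;
  ∫_0^2 8*x dx = 16.
Sum: 96/5 − 16 − 16 + 16 = 16/5.
So LHS = 16/5.
∫_0^2 v(x) φ(x) dx = ∫_0^2 (2*x^4 - 4*x^3) dx. Term by term:
  ∫_0^2 2*x^4 dx = 64/5;  ∫_0^2 -4*x^3 dx = -16.
Sum: 64/5 − 16 = -16/5.
So RHS = -∫_0^2 v(x) φ(x) dx = 16/5.
LHS = RHS, so the identity holds for this test φ.
Moreover u is smooth here and v(x) = u'(x) = -2*x pointwise, so the identity holds for every test function. Hence v is the weak derivative of u.


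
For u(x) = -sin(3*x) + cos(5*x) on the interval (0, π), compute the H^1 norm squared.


||u||_{H^1(0,π)}^2 = 18*π

u'(x) = -5*sin(5*x) - 3*cos(3*x).
Expand u² and (u')² and integrate term by term on (0, π), using: for integers n ≥ 1, ∫_0^π sin²(nx) dx = ∫_0^π cos²(nx) dx = π/2; for n ≠ n', ∫_0^π sin(nx)sin(n'x) dx = ∫_0^π cos(nx)cos(n'x) dx = 0; and by product-to-sum, ∫_0^π sin(nx)cos(n'x) dx = ½∫_0^π [sin((n+n')x) + sin((n−n')x)] dx, which is 0 when n+n' is even and 2n/(n²−n'²) when n+n' is odd (it need not vanish on (0, π)).
  u² squared terms: (-1)²·∫sin(3x)² dx = 1·π/2 = π/2;  (1)²·∫cos(5x)² dx = 1·π/2 = π/2.
  u² cross terms: 2·(-1)·(1)·∫sin(3x)·cos(5x) dx = -2·(0) = 0.
  So ∫_0^π u² dx = π/2 + π/2 + 0 = π.
  (u')² squared terms: (-5)²·∫sin(5x)² dx = 25·π/2 = 25*π/2;  (-3)²·∫cos(3x)² dx = 9·π/2 = 9*π/2.
  (u')² cross terms: 2·(-5)·(-3)·∫sin(5x)·cos(3x) dx = 30·(0) = 0.
  So ∫_0^π (u')² dx = 25*π/2 + 9*π/2 + 0 = 17*π.
||u||_{H^1}^2 = (π) + (17*π) = 18*π.


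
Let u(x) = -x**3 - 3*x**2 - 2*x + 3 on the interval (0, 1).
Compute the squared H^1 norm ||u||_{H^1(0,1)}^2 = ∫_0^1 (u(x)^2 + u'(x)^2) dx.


||u||_{H^1}^2 = 9739/210

The H^1 norm (squared) on an interval (0, L) is
  ||u||_{H^1}^2 = ∫_0^L u(x)^2 dx + ∫_0^L u'(x)^2 dx.
Compute u'(x) = -3*x**2 - 6*x - 2.
Then u(x)^2 = x**6 + 6*x**5 + 13*x**4 + 6*x**3 - 14*x**2 - 12*x + 9 and u'(x)^2 = 9*x**4 + 36*x**3 + 48*x**2 + 24*x + 4.
Integrate each monomial from 0 to 1 using ∫_0^1 c·x^n dx = c·1^(n+1)/(n+1):
  ∫_0^1 u(x)^2 dx = ∫_0^1 (x^6 + 6*x^5 + 13*x^4 + 6*x^3 - 14*x^2 - 12*x + 9) dx. Term by term:
    ∫_0^1 x^6 dx = 1/7;  ∫_0^1 6*x^5 dx = 1;  ∫_0^1 13*x^4 dx = 13/5;
    ∫_0^1 6*x^3 dx = 3/2;  ∫_0^1 -14*x^2 dx = -14/3;  ∫_0^1 -12*x dx = -6;
    ∫_0^1 9 dx = 9.
  Sum: 1/7 + 1 + 13/5 + 3/2 − 14/3 − 6 + 9 = 751/210.
  ∫_0^1 u'(x)^2 dx = ∫_0^1 (9*x^4 + 36*x^3 + 48*x^2 + 24*x + 4) dx. Term by term:
    ∫_0^1 9*x^4 dx = 9/5;  ∫_0^1 36*x^3 dx = 9;  ∫_0^1 48*x^2 dx = 16;
    ∫_0^1 24*x dx = 12;  ∫_0^1 4 dx = 4.
  Sum: 9/5 + 9 + 16 + 12 + 4 = 214/5.
Adding: ||u||_{H^1}^2 = 751/210 + 214/5 = 9739/210.


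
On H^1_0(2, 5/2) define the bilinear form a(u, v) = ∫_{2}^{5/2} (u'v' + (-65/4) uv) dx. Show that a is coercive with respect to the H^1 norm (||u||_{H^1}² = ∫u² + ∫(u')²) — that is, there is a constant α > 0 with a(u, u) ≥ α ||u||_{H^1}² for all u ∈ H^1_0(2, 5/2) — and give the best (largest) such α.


α = (-65 + 16*π^2)/(4*(1 + 4*π^2))

Coercivity of a(·,·) on H^1_0(2, 5/2) means a(u, u) ≥ α ||u||_{H^1}² for every u ∈ H^1_0.
The interval has length L = 1/2, and Poincaré/coercivity depend only on L. Here a(u, u) = ∫(u')² + (-65/4)·∫u².
Here c = -65/4 < 0 with |c| < (π/L)² = 4*π^2, so coercivity still holds. The condition a(u,u) ≥ α||u||_{H^1}² reads (1−α)∫(u')² ≥ (α−c)∫u². Any admissible α is ≤ 1 (rapidly oscillating u have ∫u²/∫(u')² → 0), and α = 1 would force 0 ≥ (1−c)∫u², impossible since c < 1; so 1−α > 0. By the sharp Poincaré inequality on H^1_0 of an interval of length L, ∫(u')² ≥ (π/L)²∫u² with equality for the first sine mode sin(π(x−x₀)/L) (x₀ the left endpoint), so the inequality holds for all u iff (1−α)(π/L)² ≥ α − c, i.e. α ≤ ((π/L)² + c)/((π/L)² + 1) = (1 + c(L/π)²)/(1 + (L/π)²). (Direct route, valid since c ≤ 0: Poincaré gives c∫u² ≥ c(L/π)²∫(u')², so a(u,u) ≥ (1 + c(L/π)²)∫(u')², while ||u||_{H^1}² ≤ (1 + (L/π)²)∫(u')²; dividing yields the same α.) With (π/L)² = 4*π^2 and c = -65/4, the largest admissible constant is α = ((π/L)² + c)/((π/L)² + 1).
Simplifying, α = (-65 + 16*π^2)/(4*(1 + 4*π^2)).


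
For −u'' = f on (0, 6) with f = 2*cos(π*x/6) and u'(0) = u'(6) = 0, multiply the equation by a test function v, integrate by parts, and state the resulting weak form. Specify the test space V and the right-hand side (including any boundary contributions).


V = H^1(0, 6) (no boundary constraint on v; u is determined up to an additive constant); weak form: ∫_0^6 u'v' dx = ∫_0^6 (2*cos(π*x/6)) v dx for all v ∈ V.

Multiply both sides by a test function v and integrate from 0 to 6:
  ∫_0^6 −u''(x) v(x) dx = ∫_0^6 f(x) v(x) dx.
Integrate the LHS by parts once:
  ∫_0^6 −u'' v dx = −[u'(x) v(x)]_0^6 + ∫_0^6 u'(x) v'(x) dx.
Thus ∫_0^6 u'(x) v'(x) dx = ∫_0^6 f(x) v(x) dx + [u'(x) v(x)]_0^6.
Choose V so that boundary terms are either known or forced to vanish.
u has homogeneous Neumann: u'(0) = u'(6) = 0. So [u' v]_0^6 = 0·v(6) − 0·v(0) = 0 for any v; take V = H^1(0, 6).
Weak formulation: find u (satisfying any essential BC) such that ∫_0^6 u'(x) v'(x) dx = ∫_0^6 f v dx for all v ∈ V (homogeneous Neumann, so boundary terms vanish).
Substituting f(x) = 2*cos(π*x/6), the right-hand side is ∫_0^6 (2*cos(π*x/6)) v dx.
Compatibility check (pure Neumann): taking v ≡ 1 ∈ V gives 0 = ∫_0^6 f dx + (0) − (0), i.e. ∫_0^6 f dx must equal u'(0) − u'(6) = 0. Indeed ∫_0^6 (2*cos(π*x/6)) dx = 0, so the data are compatible. The solution is then unique only up to an additive constant (fix it e.g. by requiring ∫_0^6 u dx = 0).


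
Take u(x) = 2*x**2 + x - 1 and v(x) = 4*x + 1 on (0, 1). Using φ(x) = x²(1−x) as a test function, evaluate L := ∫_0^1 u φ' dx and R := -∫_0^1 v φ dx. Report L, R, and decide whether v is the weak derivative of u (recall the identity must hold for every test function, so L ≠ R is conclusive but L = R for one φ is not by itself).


LHS = -17/60, RHS = -17/60. Yes, v = u' weakly.

u(x) = 2*x**2 + x - 1, classical derivative u'(x) = 4*x + 1.
φ(x) = x²(1−x), so φ'(x) = x*(2 - 3*x).
Note φ(0) = φ(1) = 0, so the boundary term u·φ vanishes.
LHS = ∫_0^1 u(x) φ'(x) dx = ∫_0^1 (-6*x^4 + x^3 + 5*x^2 - 2*x) dx. Term by term:
  ∫_0^1 -6*x^4 dx = -6/5;  ∫_0^1 x^3 dx = 1/4;  ∫_0^1 5*x^2 dx = 5/3;
  ∫_0^1 -2*x dx = -1.
Sum: -6/5 + 1/4 + 5/3 − 1 = -17/60.
So LHS = -17/60.
∫_0^1 v(x) φ(x) dx = ∫_0^1 (-4*x^4 + 3*x^3 + x^2) dx. Term by term:
  ∫_0^1 -4*x^4 dx = -4/5;  ∫_0^1 3*x^3 dx = 3/4;  ∫_0^1 x^2 dx = 1/3.
Sum: -4/5 + 3/4 + 1/3 = 17/60.
So RHS = -∫_0^1 v(x) φ(x) dx = -17/60.
LHS = RHS, so the identity holds for this test φ.
Moreover u is smooth here and v(x) = u'(x) = 4*x + 1 pointwise, so the identity holds for every test function. Hence v is the weak derivative of u.


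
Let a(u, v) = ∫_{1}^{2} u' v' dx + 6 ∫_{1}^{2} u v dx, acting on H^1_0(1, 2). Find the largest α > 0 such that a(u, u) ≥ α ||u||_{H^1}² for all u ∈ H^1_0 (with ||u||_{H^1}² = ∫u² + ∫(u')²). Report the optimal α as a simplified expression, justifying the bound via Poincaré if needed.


α = 1

Coercivity of a(·,·) on H^1_0(1, 2) means a(u, u) ≥ α ||u||_{H^1}² for every u ∈ H^1_0.
The interval has length L = 1, and Poincaré/coercivity depend only on L. Here a(u, u) = ∫(u')² + (6)·∫u².
Here c = 6 ≥ 1, so a(u,u) = ∫(u')² + c∫u² ≥ ∫(u')² + ∫u² = ||u||_{H^1}², i.e. α = 1 works. No larger α is possible: a(u,u) ≥ α||u||_{H^1}² means (1−α)∫(u')² ≥ (α−c)∫u², and for the modes u_n = sin(nπ(x−x₀)/L) (x₀ the left endpoint) one has ∫u_n²/∫(u_n')² = (L/(nπ))² → 0, so a(u_n,u_n)/||u_n||_{H^1}² → 1. Hence the optimal constant is α = 1.
Therefore α = 1.


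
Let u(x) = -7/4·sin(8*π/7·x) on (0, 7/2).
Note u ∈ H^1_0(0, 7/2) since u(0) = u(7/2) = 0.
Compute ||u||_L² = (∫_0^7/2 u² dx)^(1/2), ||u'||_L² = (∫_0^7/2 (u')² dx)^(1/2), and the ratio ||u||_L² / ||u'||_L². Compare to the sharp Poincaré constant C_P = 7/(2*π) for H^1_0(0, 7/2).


||u||_L² / ||u'||_L² = 7/(8*π) < C_P = 7/(2*π).

u(x) = -7/4·sin(8*π/7·x), so u'(x) = -2*π*cos(8*π*x/7).
Writing u(x) = A·sin(kπx/L) with A = -7/4 and k = 4, use ∫_0^L sin²(kπx/L) dx = L/2 and ∫_0^L cos²(kπx/L) dx = L/2.
u² = 49/16·sin²(8*π/7·x) and (u')² = 4*π^2·cos²(8*π/7·x), and each of sin², cos² integrates to L/2 = 7/4 over (0, 7/2).
∫_0^7/2 u² dx = 343/64, so ||u||_L² = 7*sqrt(7)/8.
∫_0^7/2 (u')² dx = 7*π^2, so ||u'||_L² = sqrt(7)*π.
Ratio ||u||_L² / ||u'||_L² = 7/(8*π).
Sharp Poincaré constant on H^1_0(0, 7/2) is C_P = L/π = 7/(2*π), achieved by sin(2*π/7·x).
This is the k = 4 harmonic; the ratio L/(kπ) is strictly less than C_P = L/π, consistent with the sharp inequality ||u||_L² ≤ C_P ||u'||_L².


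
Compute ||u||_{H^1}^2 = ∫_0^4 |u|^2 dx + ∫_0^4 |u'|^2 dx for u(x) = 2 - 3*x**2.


||u||_{H^1}^2 = 11856/5

The H^1 norm (squared) on an interval (0, L) is
  ||u||_{H^1}^2 = ∫_0^L u(x)^2 dx + ∫_0^L u'(x)^2 dx.
Compute u'(x) = -6*x.
Then u(x)^2 = 9*x**4 - 12*x**2 + 4 and u'(x)^2 = 36*x**2.
Integrate each monomial from 0 to 4 using ∫_0^4 c·x^n dx = c·4^(n+1)/(n+1):
  ∫_0^4 u(x)^2 dx = ∫_0^4 (9*x^4 - 12*x^2 + 4) dx. Term by term:
    ∫_0^4 9*x^4 dx = 9216/5;  ∫_0^4 -12*x^2 dx = -256;  ∫_0^4 4 dx = 16.
  Sum: 9216/5 − 256 + 16 = 8016/5.
  ∫_0^4 u'(x)^2 dx = ∫_0^4 (36*x^2) dx. Term by term:
    ∫_0^4 36*x^2 dx = 768.
Adding: ||u||_{H^1}^2 = 8016/5 + 768 = 11856/5.


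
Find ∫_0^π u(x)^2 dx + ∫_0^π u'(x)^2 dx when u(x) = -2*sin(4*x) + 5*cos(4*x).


||u||_{H^1(0,π)}^2 = 493*π/2

u'(x) = -20*sin(4*x) - 8*cos(4*x).
Expand u² and (u')² and integrate term by term on (0, π), using: for integers n ≥ 1, ∫_0^π sin²(nx) dx = ∫_0^π cos²(nx) dx = π/2; for n ≠ n', ∫_0^π sin(nx)sin(n'x) dx = ∫_0^π cos(nx)cos(n'x) dx = 0; and by product-to-sum, ∫_0^π sin(nx)cos(n'x) dx = ½∫_0^π [sin((n+n')x) + sin((n−n')x)] dx, which is 0 when n+n' is even and 2n/(n²−n'²) when n+n' is odd (it need not vanish on (0, π)).
  u² squared terms: (-2)²·∫sin(4x)² dx = 4·π/2 = 2*π;  (5)²·∫cos(4x)² dx = 25·π/2 = 25*π/2.
  u² cross terms: 2·(-2)·(5)·∫sin(4x)·cos(4x) dx = -20·(0) = 0.
  So ∫_0^π u² dx = 2*π + 25*π/2 + 0 = 29*π/2.
  (u')² squared terms: (-20)²·∫sin(4x)² dx = 400·π/2 = 200*π;  (-8)²·∫cos(4x)² dx = 64·π/2 = 32*π.
  (u')² cross terms: 2·(-20)·(-8)·∫sin(4x)·cos(4x) dx = 320·(0) = 0.
  So ∫_0^π (u')² dx = 200*π + 32*π + 0 = 232*π.
||u||_{H^1}^2 = (29*π/2) + (232*π) = 493*π/2.


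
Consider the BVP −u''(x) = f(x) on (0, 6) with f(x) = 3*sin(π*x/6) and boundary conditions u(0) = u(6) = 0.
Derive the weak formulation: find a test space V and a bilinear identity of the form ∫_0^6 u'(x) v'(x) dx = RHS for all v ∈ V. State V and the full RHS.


V = H^1_0(0, 6) (so v(0) = v(6) = 0); weak form: ∫_0^6 u'v' dx = ∫_0^6 (3*sin(π*x/6)) v dx for all v ∈ V.

Multiply both sides by a test function v and integrate from 0 to 6:
  ∫_0^6 −u''(x) v(x) dx = ∫_0^6 f(x) v(x) dx.
Integrate the LHS by parts once:
  ∫_0^6 −u'' v dx = −[u'(x) v(x)]_0^6 + ∫_0^6 u'(x) v'(x) dx.
Thus ∫_0^6 u'(x) v'(x) dx = ∫_0^6 f(x) v(x) dx + [u'(x) v(x)]_0^6.
Choose V so that boundary terms are either known or forced to vanish.
u is Dirichlet: u(0) = u(6) = 0. Let V = H^1_0(0, 6); then v(0) = v(6) = 0, and [u' v]_0^6 = 0.
Weak formulation: find u (satisfying any essential BC) such that ∫_0^6 u'(x) v'(x) dx = ∫_0^6 f v dx for all v ∈ V.
Substituting f(x) = 3*sin(π*x/6), the right-hand side is ∫_0^6 (3*sin(π*x/6)) v dx.


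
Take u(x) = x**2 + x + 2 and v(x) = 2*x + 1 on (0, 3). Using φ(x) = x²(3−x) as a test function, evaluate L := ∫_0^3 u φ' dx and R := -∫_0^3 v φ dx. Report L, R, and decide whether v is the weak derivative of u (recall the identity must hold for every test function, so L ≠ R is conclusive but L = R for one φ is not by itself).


LHS = -621/20, RHS = -621/20. Yes, v = u' weakly.

u(x) = x**2 + x + 2, classical derivative u'(x) = 2*x + 1.
φ(x) = x²(3−x), so φ'(x) = 3*x*(2 - x).
Note φ(0) = φ(3) = 0, so the boundary term u·φ vanishes.
LHS = ∫_0^3 u(x) φ'(x) dx = ∫_0^3 (-3*x^4 + 3*x^3 + 12*x) dx. Term by term:
  ∫_0^3 -3*x^4 dx = -729/5;  ∫_0^3 3*x^3 dx = 243/4;  ∫_0^3 12*x dx = 54.
Sum: -729/5 + 243/4 + 54 = -621/20.
So LHS = -621/20.
∫_0^3 v(x) φ(x) dx = ∫_0^3 (-2*x^4 + 5*x^3 + 3*x^2) dx. Term by term:
  ∫_0^3 -2*x^4 dx = -486/5;  ∫_0^3 5*x^3 dx = 405/4;  ∫_0^3 3*x^2 dx = 27.
Sum: -486/5 + 405/4 + 27 = 621/20.
So RHS = -∫_0^3 v(x) φ(x) dx = -621/20.
LHS = RHS, so the identity holds for this test φ.
Moreover u is smooth here and v(x) = u'(x) = 2*x + 1 pointwise, so the identity holds for every test function. Hence v is the weak derivative of u.
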